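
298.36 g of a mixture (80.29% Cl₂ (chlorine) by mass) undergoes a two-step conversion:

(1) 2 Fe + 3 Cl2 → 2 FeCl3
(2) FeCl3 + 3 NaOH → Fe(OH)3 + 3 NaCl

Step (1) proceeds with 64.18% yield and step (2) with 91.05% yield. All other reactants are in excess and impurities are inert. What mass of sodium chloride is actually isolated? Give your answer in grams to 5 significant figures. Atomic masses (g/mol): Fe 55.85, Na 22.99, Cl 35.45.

230.77 g

Pure Cl2 = 298.36 × 0.8029 = 239.553 g.
M(Cl2) = 2(35.45) = 70.90 g/mol.
M(NaCl) = 22.99 + 35.45 = 58.44 g/mol.
n(Cl2) = 239.553 / 70.90 = 3.37875 mol.
Step 1 (Cl2:FeCl3 = 3:2): theoretical n(FeCl3) = 2.25250 mol; at 64.18% yield, n(FeCl3) = 1.44565 mol.
Step 2 (FeCl3:NaCl = 1:3): theoretical n(NaCl) = 4.33696 mol, so theoretical mass = 4.33696 × 58.44 = 253.452 g.
At 91.05% yield, actual mass of NaCl = 253.452 × 0.9105 = 230.768 g.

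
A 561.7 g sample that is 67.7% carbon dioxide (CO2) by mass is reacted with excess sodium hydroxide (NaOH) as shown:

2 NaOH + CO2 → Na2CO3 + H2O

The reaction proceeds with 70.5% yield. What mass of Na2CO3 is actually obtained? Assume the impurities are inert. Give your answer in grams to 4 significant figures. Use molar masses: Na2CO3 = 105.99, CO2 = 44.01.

645.6 g

Pure CO2 available = 561.7 g × 0.677 = 380.27 g.
n(CO2) = 380.27 g / 44.01 g/mol = 8.6406 mol.
From the equation the CO2:Na2CO3 mole ratio is 1:1, so n(Na2CO3) = 8.6406 × 1/1 = 8.6406 mol.
Mass of Na2CO3 = 8.6406 mol × 105.99 g/mol = 915.81 g.
Actual mass collected = 915.81 g × 0.705 = 645.65 g.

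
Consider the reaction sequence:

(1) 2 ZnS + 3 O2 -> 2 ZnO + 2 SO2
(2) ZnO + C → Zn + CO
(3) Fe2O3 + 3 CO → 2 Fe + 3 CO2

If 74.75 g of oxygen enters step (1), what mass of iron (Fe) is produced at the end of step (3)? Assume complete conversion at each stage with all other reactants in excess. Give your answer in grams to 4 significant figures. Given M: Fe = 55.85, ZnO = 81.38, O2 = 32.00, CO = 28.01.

n(O2) = 74.75 / 32.00 = 2.3359 mol.
Reaction (1): O2→ZnO ratio 3:2 ⇒ n(ZnO) = 1.5573 mol.
Reaction (2): ZnO→CO ratio 1:1 ⇒ n(CO) = 1.5573 mol.
Reaction (3): CO→Fe ratio 3:2 ⇒ n(Fe) = 1.0382 mol.
Mass of Fe = 1.0382 × 55.85 = 57.983 g.

57.98 g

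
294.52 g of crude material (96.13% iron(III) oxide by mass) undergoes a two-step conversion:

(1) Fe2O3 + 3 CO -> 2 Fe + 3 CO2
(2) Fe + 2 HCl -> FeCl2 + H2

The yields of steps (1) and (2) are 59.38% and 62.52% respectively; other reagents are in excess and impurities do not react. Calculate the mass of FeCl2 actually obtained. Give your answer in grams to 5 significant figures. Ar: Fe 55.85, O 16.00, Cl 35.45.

Pure Fe2O3 = 294.52 × 0.9613 = 283.122 g.
M(Fe2O3) = 2(55.85) + 3(16.00) = 159.70 g/mol.
M(FeCl2) = 55.85 + 2(35.45) = 126.75 g/mol.
n(Fe2O3) = 283.122 / 159.70 = 1.77284 mol.
Step 1 (Fe2O3:Fe = 1:2): theoretical n(Fe) = 3.54567 mol; at 59.38% yield, n(Fe) = 2.10542 mol.
Step 2 (Fe:FeCl2 = 1:1): theoretical n(FeCl2) = 2.10542 mol, so theoretical mass = 2.10542 × 126.75 = 266.862 g.
At 62.52% yield, actual mass of FeCl2 = 266.862 × 0.6252 = 166.842 g.

166.84 g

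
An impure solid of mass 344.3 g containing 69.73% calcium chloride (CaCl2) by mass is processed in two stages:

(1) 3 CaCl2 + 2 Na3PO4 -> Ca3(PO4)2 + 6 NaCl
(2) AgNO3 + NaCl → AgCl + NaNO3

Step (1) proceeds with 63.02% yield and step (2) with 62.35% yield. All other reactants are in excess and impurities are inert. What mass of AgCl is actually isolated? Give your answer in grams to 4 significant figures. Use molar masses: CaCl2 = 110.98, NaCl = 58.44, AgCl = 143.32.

243.6 g

Pure CaCl2 = 344.3 × 0.6973 = 240.08 g.
n(CaCl2) = 240.08 / 110.98 = 2.1633 mol.
Step 1 (CaCl2:NaCl = 3:6): theoretical n(NaCl) = 4.3266 mol; at 63.02% yield, n(NaCl) = 2.7266 mol.
Step 2 (NaCl:AgCl = 1:1): theoretical n(AgCl) = 2.7266 mol, so theoretical mass = 2.7266 × 143.32 = 390.78 g.
At 62.35% yield, actual mass of AgCl = 390.78 × 0.6235 = 243.65 g.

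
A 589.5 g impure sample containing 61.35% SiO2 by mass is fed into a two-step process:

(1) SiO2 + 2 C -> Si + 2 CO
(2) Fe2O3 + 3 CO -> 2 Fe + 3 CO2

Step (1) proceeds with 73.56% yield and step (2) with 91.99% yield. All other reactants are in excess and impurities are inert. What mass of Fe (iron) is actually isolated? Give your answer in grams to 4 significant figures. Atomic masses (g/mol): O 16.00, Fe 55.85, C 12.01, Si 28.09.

303.3 g

Pure SiO2 = 589.5 × 0.6135 = 361.66 g.
M(SiO2) = 28.09 + 2(16.00) = 60.09 g/mol.
M(Fe) = 55.85 g/mol.
n(SiO2) = 361.66 / 60.09 = 6.0186 mol.
Step 1 (SiO2:CO = 1:2): theoretical n(CO) = 12.037 mol; at 73.56% yield, n(CO) = 8.8546 mol.
Step 2 (CO:Fe = 3:2): theoretical n(Fe) = 5.9031 mol, so theoretical mass = 5.9031 × 55.85 = 329.69 g.
At 91.99% yield, actual mass of Fe = 329.69 × 0.9199 = 303.28 g.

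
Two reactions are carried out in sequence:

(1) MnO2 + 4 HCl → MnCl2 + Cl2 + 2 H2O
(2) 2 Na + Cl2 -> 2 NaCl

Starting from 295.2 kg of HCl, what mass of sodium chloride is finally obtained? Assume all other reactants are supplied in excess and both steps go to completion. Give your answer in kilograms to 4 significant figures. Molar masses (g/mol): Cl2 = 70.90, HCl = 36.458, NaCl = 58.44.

236.6 kg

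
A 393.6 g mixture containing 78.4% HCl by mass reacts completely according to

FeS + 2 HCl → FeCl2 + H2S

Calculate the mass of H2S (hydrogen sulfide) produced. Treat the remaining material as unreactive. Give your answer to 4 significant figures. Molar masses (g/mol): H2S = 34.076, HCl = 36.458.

144.2 g

Mass of pure HCl = 393.6 g × 0.784 = 308.58 g.
n(HCl) = 308.58 g / 36.458 g/mol = 8.4641 mol.
From the equation the HCl:H2S mole ratio is 2:1, so n(H2S) = 8.4641 × 1/2 = 4.2320 mol.
Mass of H2S = 4.2320 mol × 34.076 g/mol = 144.21 g.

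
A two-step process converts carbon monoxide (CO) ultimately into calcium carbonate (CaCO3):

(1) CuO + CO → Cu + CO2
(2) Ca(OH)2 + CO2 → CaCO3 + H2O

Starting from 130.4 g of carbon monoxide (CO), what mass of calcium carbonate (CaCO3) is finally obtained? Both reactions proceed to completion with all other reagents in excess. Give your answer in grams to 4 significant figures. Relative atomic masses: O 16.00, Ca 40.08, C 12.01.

M(CO) = 12.01 + 16.00 = 28.01 g/mol.
M(CaCO3) = 40.08 + 12.01 + 3(16.00) = 100.09 g/mol.
n(CO) = 130.40 / 28.01 = 4.6555 mol.
Step 1 gives a 1:1 ratio of CO to CO2, so n(CO2) = 4.6555 mol.
In step 2 the CO2:CaCO3 ratio is 1:1, so n(CaCO3) = 4.6555 mol.
Mass of CaCO3 = 4.6555 × 100.09 = 465.97 g.

466.0 g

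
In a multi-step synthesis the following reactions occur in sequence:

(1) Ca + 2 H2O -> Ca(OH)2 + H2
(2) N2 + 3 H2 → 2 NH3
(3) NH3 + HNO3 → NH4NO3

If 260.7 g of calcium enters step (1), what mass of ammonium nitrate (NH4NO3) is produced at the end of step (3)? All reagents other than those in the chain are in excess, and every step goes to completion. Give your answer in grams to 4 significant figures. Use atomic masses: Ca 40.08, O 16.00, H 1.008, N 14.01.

347.1 g

M(Ca) = 40.08 g/mol.
M(NH4NO3) = 2(14.01) + 4(1.008) + 3(16.00) = 80.052 g/mol.
n(Ca) = 260.7 / 40.08 = 6.5045 mol.
Reaction (1): Ca→H2 ratio 1:1 ⇒ n(H2) = 6.5045 mol.
Reaction (2): H2→NH3 ratio 3:2 ⇒ n(NH3) = 4.3363 mol.
Reaction (3): NH3→NH4NO3 ratio 1:1 ⇒ n(NH4NO3) = 4.3363 mol.
Mass of NH4NO3 = 4.3363 × 80.052 = 347.13 g.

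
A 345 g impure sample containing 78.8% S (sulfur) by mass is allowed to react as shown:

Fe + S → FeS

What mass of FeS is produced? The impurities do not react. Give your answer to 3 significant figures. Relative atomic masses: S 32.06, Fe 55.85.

745 g

Mass of pure S = 345 g × 0.788 = 271.9 g.
M(S) = 32.06 g/mol.
M(FeS) = 55.85 + 32.06 = 87.91 g/mol.
n(S) = 271.9 g / 32.06 g/mol = 8.480 mol.
From the equation the S:FeS mole ratio is 1:1, so n(FeS) = 8.480 × 1/1 = 8.480 mol.
Mass of FeS = 8.480 mol × 87.91 g/mol = 745.5 g.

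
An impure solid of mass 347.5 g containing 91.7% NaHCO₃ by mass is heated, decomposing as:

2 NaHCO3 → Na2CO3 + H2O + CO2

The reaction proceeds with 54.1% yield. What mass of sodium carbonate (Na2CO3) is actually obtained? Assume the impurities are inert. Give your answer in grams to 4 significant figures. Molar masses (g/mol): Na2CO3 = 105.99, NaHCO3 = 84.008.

Pure NaHCO3 available = 347.5 g × 0.917 = 318.66 g.
n(NaHCO3) = 318.66 g / 84.008 g/mol = 3.7932 mol.
From the equation the NaHCO3:Na2CO3 mole ratio is 2:1, so n(Na2CO3) = 3.7932 × 1/2 = 1.8966 mol.
Mass of Na2CO3 = 1.8966 mol × 105.99 g/mol = 201.02 g.
Actual mass collected = 201.02 g × 0.541 = 108.75 g.

108.8 g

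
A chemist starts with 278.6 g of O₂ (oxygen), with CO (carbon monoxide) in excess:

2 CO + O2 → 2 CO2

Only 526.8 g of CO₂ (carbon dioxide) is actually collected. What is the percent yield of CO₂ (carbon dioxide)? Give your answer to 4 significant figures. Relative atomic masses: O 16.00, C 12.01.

68.74 %

M(O2) = 2(16.00) = 32.00 g/mol.
M(CO2) = 12.01 + 2(16.00) = 44.01 g/mol.
n(O2) = 278.60 g / 32.00 g/mol = 8.7063 mol.
From the equation the O2:CO2 mole ratio is 1:2, so n(CO2) = 8.7063 × 2/1 = 17.413 mol.
Mass of CO2 = 17.413 mol × 44.01 g/mol = 766.32 g.
This is the theoretical yield. Percent yield = 526.8 g / 766.32 g × 100% = 68.744%.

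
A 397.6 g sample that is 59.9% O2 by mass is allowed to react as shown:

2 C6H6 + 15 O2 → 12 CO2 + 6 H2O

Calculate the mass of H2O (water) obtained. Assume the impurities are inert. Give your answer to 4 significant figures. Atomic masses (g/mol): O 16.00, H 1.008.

Mass of pure O2 = 397.6 g × 0.599 = 238.16 g.
M(O2) = 2(16.00) = 32.00 g/mol.
M(H2O) = 2(1.008) + 16.00 = 18.016 g/mol.
n(O2) = 238.16 g / 32.00 g/mol = 7.4426 mol.
From the equation the O2:H2O mole ratio is 15:6, so n(H2O) = 7.4426 × 6/15 = 2.9770 mol.
Mass of H2O = 2.9770 mol × 18.016 g/mol = 53.634 g.

53.63 g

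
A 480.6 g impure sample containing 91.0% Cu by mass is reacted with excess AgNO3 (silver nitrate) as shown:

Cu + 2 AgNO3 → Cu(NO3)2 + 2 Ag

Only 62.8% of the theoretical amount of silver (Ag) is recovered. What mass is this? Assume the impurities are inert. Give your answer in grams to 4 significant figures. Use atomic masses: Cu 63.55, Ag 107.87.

932.4 g

Pure Cu available = 480.6 g × 0.910 = 437.35 g.
M(Cu) = 63.55 g/mol.
M(Ag) = 107.87 g/mol.
n(Cu) = 437.35 g / 63.55 g/mol = 6.8819 mol.
From the equation the Cu:Ag mole ratio is 1:2, so n(Ag) = 6.8819 × 2/1 = 13.764 mol.
Mass of Ag = 13.764 mol × 107.87 g/mol = 1484.7 g.
Actual mass collected = 1484.7 g × 0.628 = 932.39 g.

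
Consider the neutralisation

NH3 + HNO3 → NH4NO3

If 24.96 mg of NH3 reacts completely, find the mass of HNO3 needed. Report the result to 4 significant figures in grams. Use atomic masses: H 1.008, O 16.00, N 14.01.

M(NH3) = 14.01 + 3(1.008) = 17.034 g/mol.
M(HNO3) = 1.008 + 14.01 + 3(16.00) = 63.018 g/mol.
Convert: 24.96 mg = 0.024960 g.
n(NH3) = 0.024960 g / 17.034 g/mol = 0.0014653 mol.
From the equation the NH3:HNO3 mole ratio is 1:1, so n(HNO3) = 0.0014653 × 1/1 = 0.0014653 mol.
Mass of HNO3 = 0.0014653 mol × 63.018 g/mol = 0.092341 g.

0.09234 g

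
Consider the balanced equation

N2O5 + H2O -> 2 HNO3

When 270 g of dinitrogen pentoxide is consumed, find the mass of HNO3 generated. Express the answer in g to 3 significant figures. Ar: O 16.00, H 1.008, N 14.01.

315 g

M(N2O5) = 2(14.01) + 5(16.00) = 108.02 g/mol.
M(HNO3) = 1.008 + 14.01 + 3(16.00) = 63.018 g/mol.
n(N2O5) = 270.0 g / 108.02 g/mol = 2.500 mol.
From the equation the N2O5:HNO3 mole ratio is 1:2, so n(HNO3) = 2.500 × 2/1 = 4.999 mol.
Mass of HNO3 = 4.999 mol × 63.018 g/mol = 315.0 g.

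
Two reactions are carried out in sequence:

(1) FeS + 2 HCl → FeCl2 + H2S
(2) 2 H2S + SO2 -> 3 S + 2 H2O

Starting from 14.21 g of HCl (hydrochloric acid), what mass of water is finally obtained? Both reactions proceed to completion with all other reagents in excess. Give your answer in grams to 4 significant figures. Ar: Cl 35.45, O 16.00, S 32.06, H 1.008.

3.511 g

M(HCl) = 1.008 + 35.45 = 36.458 g/mol.
M(H2O) = 2(1.008) + 16.00 = 18.016 g/mol.
n(HCl) = 14.210 / 36.458 = 0.38976 mol.
Step 1 gives a 2:1 ratio of HCl to H2S, so n(H2S) = 0.19488 mol.
In step 2 the H2S:H2O ratio is 2:2, so n(H2O) = 0.19488 mol.
Mass of H2O = 0.19488 × 18.016 = 3.5110 g.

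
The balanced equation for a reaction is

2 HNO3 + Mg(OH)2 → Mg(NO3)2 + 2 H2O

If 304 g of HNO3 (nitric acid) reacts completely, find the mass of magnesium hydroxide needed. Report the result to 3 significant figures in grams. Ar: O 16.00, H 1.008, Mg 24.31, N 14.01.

141 g

M(HNO3) = 1.008 + 14.01 + 3(16.00) = 63.018 g/mol.
M(Mg(OH)2) = 24.31 + 2(16.00) + 2(1.008) = 58.326 g/mol.
n(HNO3) = 304.0 g / 63.018 g/mol = 4.824 mol.
From the equation the HNO3:Mg(OH)2 mole ratio is 2:1, so n(Mg(OH)2) = 4.824 × 1/2 = 2.412 mol.
Mass of Mg(OH)2 = 2.412 mol × 58.326 g/mol = 140.7 g.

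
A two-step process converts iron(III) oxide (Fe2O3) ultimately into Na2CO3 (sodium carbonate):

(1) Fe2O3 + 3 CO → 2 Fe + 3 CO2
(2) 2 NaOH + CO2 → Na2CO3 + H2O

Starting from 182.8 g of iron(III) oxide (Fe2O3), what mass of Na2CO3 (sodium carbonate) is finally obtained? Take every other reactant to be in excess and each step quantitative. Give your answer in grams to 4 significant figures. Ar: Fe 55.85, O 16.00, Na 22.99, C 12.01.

364.0 g

M(Fe2O3) = 2(55.85) + 3(16.00) = 159.70 g/mol.
M(Na2CO3) = 2(22.99) + 12.01 + 3(16.00) = 105.99 g/mol.
n(Fe2O3) = 182.80 / 159.70 = 1.1446 mol.
Step 1 gives a 1:3 ratio of Fe2O3 to CO2, so n(CO2) = 3.4339 mol.
In step 2 the CO2:Na2CO3 ratio is 1:1, so n(Na2CO3) = 3.4339 mol.
Mass of Na2CO3 = 3.4339 × 105.99 = 363.96 g.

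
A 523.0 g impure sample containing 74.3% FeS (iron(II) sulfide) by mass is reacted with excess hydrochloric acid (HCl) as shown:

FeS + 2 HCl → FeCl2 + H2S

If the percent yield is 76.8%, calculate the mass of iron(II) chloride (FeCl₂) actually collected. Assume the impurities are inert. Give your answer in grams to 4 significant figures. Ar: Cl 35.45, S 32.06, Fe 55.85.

430.3 g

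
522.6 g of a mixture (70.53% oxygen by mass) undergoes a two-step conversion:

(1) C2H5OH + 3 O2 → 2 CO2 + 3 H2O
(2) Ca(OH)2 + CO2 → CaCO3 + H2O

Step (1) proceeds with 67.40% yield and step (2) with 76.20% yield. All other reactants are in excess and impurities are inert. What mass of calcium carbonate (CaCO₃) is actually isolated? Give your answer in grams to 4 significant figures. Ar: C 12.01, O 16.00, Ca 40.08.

394.7 g

Pure O2 = 522.6 × 0.7053 = 368.59 g.
M(O2) = 2(16.00) = 32.00 g/mol.
M(CaCO3) = 40.08 + 12.01 + 3(16.00) = 100.09 g/mol.
n(O2) = 368.59 / 32.00 = 11.518 mol.
Step 1 (O2:CO2 = 3:2): theoretical n(CO2) = 7.6790 mol; at 67.40% yield, n(CO2) = 5.1756 mol.
Step 2 (CO2:CaCO3 = 1:1): theoretical n(CaCO3) = 5.1756 mol, so theoretical mass = 5.1756 × 100.09 = 518.03 g.
At 76.20% yield, actual mass of CaCO3 = 518.03 × 0.7620 = 394.74 g.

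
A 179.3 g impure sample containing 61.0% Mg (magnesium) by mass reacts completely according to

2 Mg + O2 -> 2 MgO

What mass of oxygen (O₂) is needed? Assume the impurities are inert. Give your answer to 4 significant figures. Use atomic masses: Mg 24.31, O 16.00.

Mass of pure Mg = 179.3 g × 0.610 = 109.37 g.
M(Mg) = 24.31 g/mol.
M(O2) = 2(16.00) = 32.00 g/mol.
n(Mg) = 109.37 g / 24.31 g/mol = 4.4991 mol.
From the equation the Mg:O2 mole ratio is 2:1, so n(O2) = 4.4991 × 1/2 = 2.2495 mol.
Mass of O2 = 2.2495 mol × 32.00 g/mol = 71.986 g.

71.99 g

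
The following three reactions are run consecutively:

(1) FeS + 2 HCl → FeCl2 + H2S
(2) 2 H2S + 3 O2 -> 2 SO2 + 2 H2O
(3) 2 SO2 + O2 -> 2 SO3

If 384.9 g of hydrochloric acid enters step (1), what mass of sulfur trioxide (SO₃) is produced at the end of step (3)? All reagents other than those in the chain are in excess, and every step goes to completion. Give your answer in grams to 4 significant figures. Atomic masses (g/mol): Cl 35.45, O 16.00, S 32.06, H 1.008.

422.6 g

M(HCl) = 1.008 + 35.45 = 36.458 g/mol.
M(SO3) = 32.06 + 3(16.00) = 80.06 g/mol.
n(HCl) = 384.9 / 36.458 = 10.557 mol.
Reaction (1): HCl→H2S ratio 2:1 ⇒ n(H2S) = 5.2787 mol.
Reaction (2): H2S→SO2 ratio 2:2 ⇒ n(SO2) = 5.2787 mol.
Reaction (3): SO2→SO3 ratio 2:2 ⇒ n(SO3) = 5.2787 mol.
Mass of SO3 = 5.2787 × 80.06 = 422.61 g.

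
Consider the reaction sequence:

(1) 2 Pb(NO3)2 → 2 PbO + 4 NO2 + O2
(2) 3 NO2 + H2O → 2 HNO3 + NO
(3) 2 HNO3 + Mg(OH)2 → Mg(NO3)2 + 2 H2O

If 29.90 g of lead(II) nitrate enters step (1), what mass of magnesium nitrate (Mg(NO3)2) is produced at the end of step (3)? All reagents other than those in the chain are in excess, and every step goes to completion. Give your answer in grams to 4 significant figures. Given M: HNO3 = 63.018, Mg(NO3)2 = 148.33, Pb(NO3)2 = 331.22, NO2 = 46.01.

n(Pb(NO3)2) = 29.90 / 331.22 = 0.090272 mol.
Reaction (1): Pb(NO3)2→NO2 ratio 2:4 ⇒ n(NO2) = 0.18054 mol.
Reaction (2): NO2→HNO3 ratio 3:2 ⇒ n(HNO3) = 0.12036 mol.
Reaction (3): HNO3→Mg(NO3)2 ratio 2:1 ⇒ n(Mg(NO3)2) = 0.060182 mol.
Mass of Mg(NO3)2 = 0.060182 × 148.33 = 8.9267 g.

8.927 g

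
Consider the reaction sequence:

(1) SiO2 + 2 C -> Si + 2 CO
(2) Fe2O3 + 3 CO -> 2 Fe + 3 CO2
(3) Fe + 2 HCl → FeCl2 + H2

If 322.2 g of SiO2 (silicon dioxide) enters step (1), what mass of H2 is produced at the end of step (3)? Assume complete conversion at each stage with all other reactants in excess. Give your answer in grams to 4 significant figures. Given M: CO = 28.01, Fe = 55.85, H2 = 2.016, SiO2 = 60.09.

n(SiO2) = 322.2 / 60.09 = 5.3620 mol.
Reaction (1): SiO2→CO ratio 1:2 ⇒ n(CO) = 10.724 mol.
Reaction (2): CO→Fe ratio 3:2 ⇒ n(Fe) = 7.1493 mol.
Reaction (3): Fe→H2 ratio 1:1 ⇒ n(H2) = 7.1493 mol.
Mass of H2 = 7.1493 × 2.016 = 14.413 g.

14.41 g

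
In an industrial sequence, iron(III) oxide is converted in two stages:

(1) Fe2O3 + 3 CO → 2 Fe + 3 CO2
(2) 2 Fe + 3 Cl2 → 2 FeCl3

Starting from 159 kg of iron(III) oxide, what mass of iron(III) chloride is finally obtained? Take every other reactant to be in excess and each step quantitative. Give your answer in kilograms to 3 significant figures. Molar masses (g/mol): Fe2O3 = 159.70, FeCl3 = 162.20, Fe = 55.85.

323 kg

159 kg = 159000 g.
n(Fe2O3) = 159000 / 159.70 = 995.6 mol.
Step 1 gives a 1:2 ratio of Fe2O3 to Fe, so n(Fe) = 1991 mol.
In step 2 the Fe:FeCl3 ratio is 2:2, so n(FeCl3) = 1991 mol.
Mass of FeCl3 = 1991 × 162.20 = 323000 g = 323 kg.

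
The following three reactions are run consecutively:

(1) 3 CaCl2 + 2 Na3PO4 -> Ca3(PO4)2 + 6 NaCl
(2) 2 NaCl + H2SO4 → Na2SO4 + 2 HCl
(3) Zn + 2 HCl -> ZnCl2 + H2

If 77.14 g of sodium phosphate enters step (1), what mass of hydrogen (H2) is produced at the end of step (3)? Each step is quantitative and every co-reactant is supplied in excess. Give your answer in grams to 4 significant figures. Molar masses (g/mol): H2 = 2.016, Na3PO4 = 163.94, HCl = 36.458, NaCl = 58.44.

n(Na3PO4) = 77.14 / 163.94 = 0.47054 mol.
Reaction (1): Na3PO4→NaCl ratio 2:6 ⇒ n(NaCl) = 1.4116 mol.
Reaction (2): NaCl→HCl ratio 2:2 ⇒ n(HCl) = 1.4116 mol.
Reaction (3): HCl→H2 ratio 2:1 ⇒ n(H2) = 0.70581 mol.
Mass of H2 = 0.70581 × 2.016 = 1.4229 g.

1.423 g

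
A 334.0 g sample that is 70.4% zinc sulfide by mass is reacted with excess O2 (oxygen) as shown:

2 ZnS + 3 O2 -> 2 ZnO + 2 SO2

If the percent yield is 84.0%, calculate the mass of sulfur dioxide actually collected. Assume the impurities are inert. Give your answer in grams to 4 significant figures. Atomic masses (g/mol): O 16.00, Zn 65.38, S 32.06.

Pure ZnS available = 334.0 g × 0.704 = 235.14 g.
M(ZnS) = 65.38 + 32.06 = 97.44 g/mol.
M(SO2) = 32.06 + 2(16.00) = 64.06 g/mol.
n(ZnS) = 235.14 g / 97.44 g/mol = 2.4131 mol.
From the equation the ZnS:SO2 mole ratio is 2:2, so n(SO2) = 2.4131 × 2/2 = 2.4131 mol.
Mass of SO2 = 2.4131 mol × 64.06 g/mol = 154.59 g.
Actual mass collected = 154.59 g × 0.840 = 129.85 g.

129.9 g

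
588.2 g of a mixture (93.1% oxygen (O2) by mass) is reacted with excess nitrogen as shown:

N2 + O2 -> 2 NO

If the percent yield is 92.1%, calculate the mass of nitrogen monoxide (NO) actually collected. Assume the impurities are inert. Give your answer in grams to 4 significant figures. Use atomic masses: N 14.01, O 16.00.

946.0 g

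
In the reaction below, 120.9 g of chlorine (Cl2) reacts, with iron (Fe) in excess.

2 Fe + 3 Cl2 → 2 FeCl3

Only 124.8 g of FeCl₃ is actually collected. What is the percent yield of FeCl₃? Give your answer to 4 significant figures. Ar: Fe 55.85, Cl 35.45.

67.68 %

M(Cl2) = 2(35.45) = 70.90 g/mol.
M(FeCl3) = 55.85 + 3(35.45) = 162.20 g/mol.
n(Cl2) = 120.90 g / 70.90 g/mol = 1.7052 mol.
From the equation the Cl2:FeCl3 mole ratio is 3:2, so n(FeCl3) = 1.7052 × 2/3 = 1.1368 mol.
Mass of FeCl3 = 1.1368 mol × 162.20 g/mol = 184.39 g.
This is the theoretical yield. Percent yield = 124.8 g / 184.39 g × 100% = 67.682%.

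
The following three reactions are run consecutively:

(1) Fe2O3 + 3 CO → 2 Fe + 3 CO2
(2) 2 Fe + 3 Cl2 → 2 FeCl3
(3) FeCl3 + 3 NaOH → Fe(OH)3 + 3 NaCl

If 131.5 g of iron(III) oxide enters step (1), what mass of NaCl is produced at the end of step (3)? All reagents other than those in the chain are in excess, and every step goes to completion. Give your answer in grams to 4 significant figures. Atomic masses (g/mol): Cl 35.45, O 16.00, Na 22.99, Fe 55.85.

M(Fe2O3) = 2(55.85) + 3(16.00) = 159.70 g/mol.
M(NaCl) = 22.99 + 35.45 = 58.44 g/mol.
n(Fe2O3) = 131.5 / 159.70 = 0.82342 mol.
Reaction (1): Fe2O3→Fe ratio 1:2 ⇒ n(Fe) = 1.6468 mol.
Reaction (2): Fe→FeCl3 ratio 2:2 ⇒ n(FeCl3) = 1.6468 mol.
Reaction (3): FeCl3→NaCl ratio 1:3 ⇒ n(NaCl) = 4.9405 mol.
Mass of NaCl = 4.9405 × 58.44 = 288.72 g.

288.7 g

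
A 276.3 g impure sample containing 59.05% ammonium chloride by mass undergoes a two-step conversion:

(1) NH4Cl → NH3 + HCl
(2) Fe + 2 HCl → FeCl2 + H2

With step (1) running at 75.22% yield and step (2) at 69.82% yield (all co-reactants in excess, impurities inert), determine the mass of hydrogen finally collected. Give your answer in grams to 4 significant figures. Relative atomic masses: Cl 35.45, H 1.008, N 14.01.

1.615 g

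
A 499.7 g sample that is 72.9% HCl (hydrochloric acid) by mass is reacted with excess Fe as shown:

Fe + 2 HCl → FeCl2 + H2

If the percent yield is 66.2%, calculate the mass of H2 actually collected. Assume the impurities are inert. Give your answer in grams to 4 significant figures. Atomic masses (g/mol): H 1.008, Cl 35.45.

Pure HCl available = 499.7 g × 0.729 = 364.28 g.
M(HCl) = 1.008 + 35.45 = 36.458 g/mol.
M(H2) = 2(1.008) = 2.016 g/mol.
n(HCl) = 364.28 g / 36.458 g/mol = 9.9918 mol.
From the equation the HCl:H2 mole ratio is 2:1, so n(H2) = 9.9918 × 1/2 = 4.9959 mol.
Mass of H2 = 4.9959 mol × 2.016 g/mol = 10.072 g.
Actual mass collected = 10.072 g × 0.662 = 6.6675 g.

6.667 g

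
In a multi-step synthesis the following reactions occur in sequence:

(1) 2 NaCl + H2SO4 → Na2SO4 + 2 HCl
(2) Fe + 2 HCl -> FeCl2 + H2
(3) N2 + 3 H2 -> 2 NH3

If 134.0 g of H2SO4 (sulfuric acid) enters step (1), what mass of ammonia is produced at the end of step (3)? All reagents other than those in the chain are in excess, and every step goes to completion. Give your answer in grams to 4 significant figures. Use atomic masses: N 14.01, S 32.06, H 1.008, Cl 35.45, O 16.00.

M(H2SO4) = 2(1.008) + 32.06 + 4(16.00) = 98.076 g/mol.
M(NH3) = 14.01 + 3(1.008) = 17.034 g/mol.
n(H2SO4) = 134.0 / 98.076 = 1.3663 mol.
Reaction (1): H2SO4→HCl ratio 1:2 ⇒ n(HCl) = 2.7326 mol.
Reaction (2): HCl→H2 ratio 2:1 ⇒ n(H2) = 1.3663 mol.
Reaction (3): H2→NH3 ratio 3:2 ⇒ n(NH3) = 0.91086 mol.
Mass of NH3 = 0.91086 × 17.034 = 15.516 g.

15.52 g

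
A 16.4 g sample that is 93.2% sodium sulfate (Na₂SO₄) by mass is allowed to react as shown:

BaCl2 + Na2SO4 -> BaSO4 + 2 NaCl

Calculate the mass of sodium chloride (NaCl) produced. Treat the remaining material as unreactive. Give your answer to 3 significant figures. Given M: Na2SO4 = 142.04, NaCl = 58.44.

12.6 g

Mass of pure Na2SO4 = 16.4 g × 0.932 = 15.28 g.
n(Na2SO4) = 15.28 g / 142.04 g/mol = 0.1076 mol.
From the equation the Na2SO4:NaCl mole ratio is 1:2, so n(NaCl) = 0.1076 × 2/1 = 0.2152 mol.
Mass of NaCl = 0.2152 mol × 58.44 g/mol = 12.58 g.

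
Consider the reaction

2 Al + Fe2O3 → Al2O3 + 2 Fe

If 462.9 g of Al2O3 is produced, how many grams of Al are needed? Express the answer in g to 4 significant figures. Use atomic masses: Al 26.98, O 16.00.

245.0 g

M(Al2O3) = 2(26.98) + 3(16.00) = 101.96 g/mol.
M(Al) = 26.98 g/mol.
n(Al2O3) = 462.90 g / 101.96 g/mol = 4.5400 mol.
From the equation the Al2O3:Al mole ratio is 1:2, so n(Al) = 4.5400 × 2/1 = 9.0800 mol.
Mass of Al = 9.0800 mol × 26.98 g/mol = 244.98 g.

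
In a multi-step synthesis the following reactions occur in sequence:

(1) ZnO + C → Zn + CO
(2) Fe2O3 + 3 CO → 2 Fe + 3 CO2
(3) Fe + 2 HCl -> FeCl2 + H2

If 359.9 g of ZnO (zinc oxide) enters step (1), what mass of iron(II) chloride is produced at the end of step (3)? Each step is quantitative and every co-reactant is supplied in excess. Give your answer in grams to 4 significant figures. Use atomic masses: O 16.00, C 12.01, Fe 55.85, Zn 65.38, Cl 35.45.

M(ZnO) = 65.38 + 16.00 = 81.38 g/mol.
M(FeCl2) = 55.85 + 2(35.45) = 126.75 g/mol.
n(ZnO) = 359.9 / 81.38 = 4.4225 mol.
Reaction (1): ZnO→CO ratio 1:1 ⇒ n(CO) = 4.4225 mol.
Reaction (2): CO→Fe ratio 3:2 ⇒ n(Fe) = 2.9483 mol.
Reaction (3): Fe→FeCl2 ratio 1:1 ⇒ n(FeCl2) = 2.9483 mol.
Mass of FeCl2 = 2.9483 × 126.75 = 373.70 g.

373.7 g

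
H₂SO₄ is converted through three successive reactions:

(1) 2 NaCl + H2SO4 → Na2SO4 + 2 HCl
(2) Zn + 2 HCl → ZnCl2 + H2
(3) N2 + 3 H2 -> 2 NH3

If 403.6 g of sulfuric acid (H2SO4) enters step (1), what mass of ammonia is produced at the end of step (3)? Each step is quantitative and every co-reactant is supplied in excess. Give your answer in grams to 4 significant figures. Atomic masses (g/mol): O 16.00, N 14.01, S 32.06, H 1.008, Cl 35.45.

46.73 g

M(H2SO4) = 2(1.008) + 32.06 + 4(16.00) = 98.076 g/mol.
M(NH3) = 14.01 + 3(1.008) = 17.034 g/mol.
n(H2SO4) = 403.6 / 98.076 = 4.1152 mol.
Reaction (1): H2SO4→HCl ratio 1:2 ⇒ n(HCl) = 8.2304 mol.
Reaction (2): HCl→H2 ratio 2:1 ⇒ n(H2) = 4.1152 mol.
Reaction (3): H2→NH3 ratio 3:2 ⇒ n(NH3) = 2.7435 mol.
Mass of NH3 = 2.7435 × 17.034 = 46.732 g.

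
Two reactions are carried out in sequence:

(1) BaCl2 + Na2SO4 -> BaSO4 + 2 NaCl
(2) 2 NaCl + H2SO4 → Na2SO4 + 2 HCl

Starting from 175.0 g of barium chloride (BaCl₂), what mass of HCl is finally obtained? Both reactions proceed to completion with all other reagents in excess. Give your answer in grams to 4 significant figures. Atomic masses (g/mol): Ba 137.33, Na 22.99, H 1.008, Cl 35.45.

61.28 g

M(BaCl2) = 137.33 + 2(35.45) = 208.23 g/mol.
M(HCl) = 1.008 + 35.45 = 36.458 g/mol.
n(BaCl2) = 175.00 / 208.23 = 0.84042 mol.
Step 1 gives a 1:2 ratio of BaCl2 to NaCl, so n(NaCl) = 1.6808 mol.
In step 2 the NaCl:HCl ratio is 2:2, so n(HCl) = 1.6808 mol.
Mass of HCl = 1.6808 × 36.458 = 61.280 g.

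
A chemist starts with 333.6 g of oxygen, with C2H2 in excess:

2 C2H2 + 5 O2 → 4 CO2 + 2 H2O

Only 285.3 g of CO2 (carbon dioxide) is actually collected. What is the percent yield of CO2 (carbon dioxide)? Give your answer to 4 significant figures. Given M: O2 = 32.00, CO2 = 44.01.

n(O2) = 333.60 g / 32.00 g/mol = 10.425 mol.
From the equation the O2:CO2 mole ratio is 5:4, so n(CO2) = 10.425 × 4/5 = 8.3400 mol.
Mass of CO2 = 8.3400 mol × 44.01 g/mol = 367.04 g.
This is the theoretical yield. Percent yield = 285.3 g / 367.04 g × 100% = 77.729%.

77.73 %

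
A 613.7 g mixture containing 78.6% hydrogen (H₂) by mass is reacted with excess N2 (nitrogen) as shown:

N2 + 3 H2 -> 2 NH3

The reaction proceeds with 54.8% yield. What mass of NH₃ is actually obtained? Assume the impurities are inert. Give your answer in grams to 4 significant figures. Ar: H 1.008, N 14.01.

Pure H2 available = 613.7 g × 0.786 = 482.37 g.
M(H2) = 2(1.008) = 2.016 g/mol.
M(NH3) = 14.01 + 3(1.008) = 17.034 g/mol.
n(H2) = 482.37 g / 2.016 g/mol = 239.27 mol.
From the equation the H2:NH3 mole ratio is 3:2, so n(NH3) = 239.27 × 2/3 = 159.51 mol.
Mass of NH3 = 159.51 mol × 17.034 g/mol = 2717.1 g.
Actual mass collected = 2717.1 g × 0.548 = 1489.0 g.

1489 g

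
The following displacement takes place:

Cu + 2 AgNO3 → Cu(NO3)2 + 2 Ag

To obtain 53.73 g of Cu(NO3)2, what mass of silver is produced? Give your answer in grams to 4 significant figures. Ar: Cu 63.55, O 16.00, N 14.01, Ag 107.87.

M(Cu(NO3)2) = 63.55 + 2(14.01) + 6(16.00) = 187.57 g/mol.
M(Ag) = 107.87 g/mol.
n(Cu(NO3)2) = 53.730 g / 187.57 g/mol = 0.28645 mol.
From the equation the Cu(NO3)2:Ag mole ratio is 1:2, so n(Ag) = 0.28645 × 2/1 = 0.57291 mol.
Mass of Ag = 0.57291 mol × 107.87 g/mol = 61.799 g.

61.80 g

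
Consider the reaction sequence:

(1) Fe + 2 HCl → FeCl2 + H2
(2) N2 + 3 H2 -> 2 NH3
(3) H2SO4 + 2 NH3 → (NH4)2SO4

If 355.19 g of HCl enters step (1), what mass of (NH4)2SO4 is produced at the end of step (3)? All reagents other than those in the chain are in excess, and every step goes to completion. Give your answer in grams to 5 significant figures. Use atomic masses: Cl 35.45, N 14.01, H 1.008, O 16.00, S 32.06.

214.57 g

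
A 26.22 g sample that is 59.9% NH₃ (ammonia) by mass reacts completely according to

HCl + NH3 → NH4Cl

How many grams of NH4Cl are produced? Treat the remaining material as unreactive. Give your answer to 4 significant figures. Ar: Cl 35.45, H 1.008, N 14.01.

49.32 g

Mass of pure NH3 = 26.22 g × 0.599 = 15.706 g.
M(NH3) = 14.01 + 3(1.008) = 17.034 g/mol.
M(NH4Cl) = 14.01 + 4(1.008) + 35.45 = 53.492 g/mol.
n(NH3) = 15.706 g / 17.034 g/mol = 0.92203 mol.
From the equation the NH3:NH4Cl mole ratio is 1:1, so n(NH4Cl) = 0.92203 × 1/1 = 0.92203 mol.
Mass of NH4Cl = 0.92203 mol × 53.492 g/mol = 49.321 g.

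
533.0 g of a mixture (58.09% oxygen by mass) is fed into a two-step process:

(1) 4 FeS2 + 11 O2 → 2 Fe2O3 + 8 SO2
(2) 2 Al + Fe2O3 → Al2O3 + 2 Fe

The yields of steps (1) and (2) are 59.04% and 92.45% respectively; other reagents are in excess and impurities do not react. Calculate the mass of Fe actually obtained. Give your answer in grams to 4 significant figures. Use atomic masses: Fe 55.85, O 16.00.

107.3 g

Pure O2 = 533.0 × 0.5809 = 309.62 g.
M(O2) = 2(16.00) = 32.00 g/mol.
M(Fe) = 55.85 g/mol.
n(O2) = 309.62 / 32.00 = 9.6756 mol.
Step 1 (O2:Fe2O3 = 11:2): theoretical n(Fe2O3) = 1.7592 mol; at 59.04% yield, n(Fe2O3) = 1.0386 mol.
Step 2 (Fe2O3:Fe = 1:2): theoretical n(Fe) = 2.0773 mol, so theoretical mass = 2.0773 × 55.85 = 116.02 g.
At 92.45% yield, actual mass of Fe = 116.02 × 0.9245 = 107.26 g.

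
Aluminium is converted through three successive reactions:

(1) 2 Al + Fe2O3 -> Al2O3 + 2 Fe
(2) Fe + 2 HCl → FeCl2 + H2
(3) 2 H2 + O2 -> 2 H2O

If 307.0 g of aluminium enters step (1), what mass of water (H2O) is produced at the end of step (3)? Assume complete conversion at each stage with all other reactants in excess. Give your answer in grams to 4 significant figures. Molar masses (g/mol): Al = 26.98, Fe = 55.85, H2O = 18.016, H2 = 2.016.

205.0 g

n(Al) = 307.0 / 26.98 = 11.379 mol.
Reaction (1): Al→Fe ratio 2:2 ⇒ n(Fe) = 11.379 mol.
Reaction (2): Fe→H2 ratio 1:1 ⇒ n(H2) = 11.379 mol.
Reaction (3): H2→H2O ratio 2:2 ⇒ n(H2O) = 11.379 mol.
Mass of H2O = 11.379 × 18.016 = 205.00 g.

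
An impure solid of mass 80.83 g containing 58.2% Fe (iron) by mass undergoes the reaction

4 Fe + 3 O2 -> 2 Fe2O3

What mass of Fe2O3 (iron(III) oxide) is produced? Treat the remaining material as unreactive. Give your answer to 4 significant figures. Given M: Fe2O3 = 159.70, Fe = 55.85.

Mass of pure Fe = 80.83 g × 0.582 = 47.043 g.
n(Fe) = 47.043 g / 55.85 g/mol = 0.84231 mol.
From the equation the Fe:Fe2O3 mole ratio is 4:2, so n(Fe2O3) = 0.84231 × 2/4 = 0.42116 mol.
Mass of Fe2O3 = 0.42116 mol × 159.70 g/mol = 67.259 g.

67.26 g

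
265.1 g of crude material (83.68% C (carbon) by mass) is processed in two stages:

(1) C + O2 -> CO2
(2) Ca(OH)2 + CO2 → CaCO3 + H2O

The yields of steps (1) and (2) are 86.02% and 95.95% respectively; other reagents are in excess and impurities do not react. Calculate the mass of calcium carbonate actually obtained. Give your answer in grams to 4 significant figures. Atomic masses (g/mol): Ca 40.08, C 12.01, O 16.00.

1526 g

Pure C = 265.1 × 0.8368 = 221.84 g.
M(C) = 12.01 g/mol.
M(CaCO3) = 40.08 + 12.01 + 3(16.00) = 100.09 g/mol.
n(C) = 221.84 / 12.01 = 18.471 mol.
Step 1 (C:CO2 = 1:1): theoretical n(CO2) = 18.471 mol; at 86.02% yield, n(CO2) = 15.889 mol.
Step 2 (CO2:CaCO3 = 1:1): theoretical n(CaCO3) = 15.889 mol, so theoretical mass = 15.889 × 100.09 = 1590.3 g.
At 95.95% yield, actual mass of CaCO3 = 1590.3 × 0.9595 = 1525.9 g.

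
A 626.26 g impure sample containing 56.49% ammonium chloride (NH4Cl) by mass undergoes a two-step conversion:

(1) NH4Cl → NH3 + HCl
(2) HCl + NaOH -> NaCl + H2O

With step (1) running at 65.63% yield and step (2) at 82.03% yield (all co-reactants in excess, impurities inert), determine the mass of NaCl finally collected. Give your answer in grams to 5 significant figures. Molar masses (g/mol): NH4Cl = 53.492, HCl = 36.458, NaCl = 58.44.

Pure NH4Cl = 626.26 × 0.5649 = 353.774 g.
n(NH4Cl) = 353.774 / 53.492 = 6.61359 mol.
Step 1 (NH4Cl:HCl = 1:1): theoretical n(HCl) = 6.61359 mol; at 65.63% yield, n(HCl) = 4.34050 mol.
Step 2 (HCl:NaCl = 1:1): theoretical n(NaCl) = 4.34050 mol, so theoretical mass = 4.34050 × 58.44 = 253.659 g.
At 82.03% yield, actual mass of NaCl = 253.659 × 0.8203 = 208.076 g.

208.08 g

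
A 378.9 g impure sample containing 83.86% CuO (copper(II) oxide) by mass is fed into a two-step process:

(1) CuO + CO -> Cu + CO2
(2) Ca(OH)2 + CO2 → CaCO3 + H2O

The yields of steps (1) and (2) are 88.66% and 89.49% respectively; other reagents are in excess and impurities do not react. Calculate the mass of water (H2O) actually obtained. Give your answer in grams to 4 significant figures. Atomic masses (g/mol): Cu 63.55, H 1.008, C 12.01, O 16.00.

Pure CuO = 378.9 × 0.8386 = 317.75 g.
M(CuO) = 63.55 + 16.00 = 79.55 g/mol.
M(H2O) = 2(1.008) + 16.00 = 18.016 g/mol.
n(CuO) = 317.75 / 79.55 = 3.9943 mol.
Step 1 (CuO:CO2 = 1:1): theoretical n(CO2) = 3.9943 mol; at 88.66% yield, n(CO2) = 3.5413 mol.
Step 2 (CO2:H2O = 1:1): theoretical n(H2O) = 3.5413 mol, so theoretical mass = 3.5413 × 18.016 = 63.801 g.
At 89.49% yield, actual mass of H2O = 63.801 × 0.8949 = 57.095 g.

57.10 g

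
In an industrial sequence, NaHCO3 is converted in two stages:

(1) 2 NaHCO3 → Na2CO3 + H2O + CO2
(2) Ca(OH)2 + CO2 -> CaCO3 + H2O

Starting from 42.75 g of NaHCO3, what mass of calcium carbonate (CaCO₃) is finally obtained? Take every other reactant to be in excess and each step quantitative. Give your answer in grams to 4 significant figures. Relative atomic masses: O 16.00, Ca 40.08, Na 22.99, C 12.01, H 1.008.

M(NaHCO3) = 22.99 + 1.008 + 12.01 + 3(16.00) = 84.008 g/mol.
M(CaCO3) = 40.08 + 12.01 + 3(16.00) = 100.09 g/mol.
n(NaHCO3) = 42.750 / 84.008 = 0.50888 mol.
Step 1 gives a 2:1 ratio of NaHCO3 to CO2, so n(CO2) = 0.25444 mol.
In step 2 the CO2:CaCO3 ratio is 1:1, so n(CaCO3) = 0.25444 mol.
Mass of CaCO3 = 0.25444 × 100.09 = 25.467 g.

25.47 g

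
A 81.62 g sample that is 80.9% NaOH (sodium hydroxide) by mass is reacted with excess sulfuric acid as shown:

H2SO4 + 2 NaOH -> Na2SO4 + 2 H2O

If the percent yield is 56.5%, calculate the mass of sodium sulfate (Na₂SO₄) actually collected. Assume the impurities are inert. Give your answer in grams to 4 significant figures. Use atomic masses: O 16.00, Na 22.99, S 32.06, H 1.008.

Pure NaOH available = 81.62 g × 0.809 = 66.031 g.
M(NaOH) = 22.99 + 16.00 + 1.008 = 39.998 g/mol.
M(Na2SO4) = 2(22.99) + 32.06 + 4(16.00) = 142.04 g/mol.
n(NaOH) = 66.031 g / 39.998 g/mol = 1.6508 mol.
From the equation the NaOH:Na2SO4 mole ratio is 2:1, so n(Na2SO4) = 1.6508 × 1/2 = 0.82542 mol.
Mass of Na2SO4 = 0.82542 mol × 142.04 g/mol = 117.24 g.
Actual mass collected = 117.24 g × 0.565 = 66.242 g.

66.24 g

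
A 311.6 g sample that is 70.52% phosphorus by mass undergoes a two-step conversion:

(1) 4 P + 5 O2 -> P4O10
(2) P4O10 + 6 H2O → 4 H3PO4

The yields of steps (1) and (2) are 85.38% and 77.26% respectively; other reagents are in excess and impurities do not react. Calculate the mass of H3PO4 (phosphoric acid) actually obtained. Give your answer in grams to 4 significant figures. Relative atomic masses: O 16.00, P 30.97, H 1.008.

Pure P = 311.6 × 0.7052 = 219.74 g.
M(P) = 30.97 g/mol.
M(H3PO4) = 3(1.008) + 30.97 + 4(16.00) = 97.994 g/mol.
n(P) = 219.74 / 30.97 = 7.0953 mol.
Step 1 (P:P4O10 = 4:1): theoretical n(P4O10) = 1.7738 mol; at 85.38% yield, n(P4O10) = 1.5145 mol.
Step 2 (P4O10:H3PO4 = 1:4): theoretical n(H3PO4) = 6.0579 mol, so theoretical mass = 6.0579 × 97.994 = 593.64 g.
At 77.26% yield, actual mass of H3PO4 = 593.64 × 0.7726 = 458.65 g.

458.6 g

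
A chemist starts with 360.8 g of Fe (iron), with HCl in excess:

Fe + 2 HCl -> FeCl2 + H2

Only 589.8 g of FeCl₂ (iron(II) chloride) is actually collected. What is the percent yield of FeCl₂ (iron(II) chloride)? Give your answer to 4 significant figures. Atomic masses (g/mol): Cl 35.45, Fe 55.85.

72.03 %

M(Fe) = 55.85 g/mol.
M(FeCl2) = 55.85 + 2(35.45) = 126.75 g/mol.
n(Fe) = 360.80 g / 55.85 g/mol = 6.4602 mol.
From the equation the Fe:FeCl2 mole ratio is 1:1, so n(FeCl2) = 6.4602 × 1/1 = 6.4602 mol.
Mass of FeCl2 = 6.4602 mol × 126.75 g/mol = 818.83 g.
This is the theoretical yield. Percent yield = 589.8 g / 818.83 g × 100% = 72.030%.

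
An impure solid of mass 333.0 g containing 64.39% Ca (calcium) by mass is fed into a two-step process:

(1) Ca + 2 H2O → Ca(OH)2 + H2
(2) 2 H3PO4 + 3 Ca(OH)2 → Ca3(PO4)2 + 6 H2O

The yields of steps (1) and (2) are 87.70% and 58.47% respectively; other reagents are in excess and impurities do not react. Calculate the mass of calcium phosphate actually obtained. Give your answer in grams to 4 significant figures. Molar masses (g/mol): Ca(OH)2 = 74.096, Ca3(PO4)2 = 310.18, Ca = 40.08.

283.6 g

Pure Ca = 333.0 × 0.6439 = 214.42 g.
n(Ca) = 214.42 / 40.08 = 5.3498 mol.
Step 1 (Ca:Ca(OH)2 = 1:1): theoretical n(Ca(OH)2) = 5.3498 mol; at 87.70% yield, n(Ca(OH)2) = 4.6917 mol.
Step 2 (Ca(OH)2:Ca3(PO4)2 = 3:1): theoretical n(Ca3(PO4)2) = 1.5639 mol, so theoretical mass = 1.5639 × 310.18 = 485.10 g.
At 58.47% yield, actual mass of Ca3(PO4)2 = 485.10 × 0.5847 = 283.64 g.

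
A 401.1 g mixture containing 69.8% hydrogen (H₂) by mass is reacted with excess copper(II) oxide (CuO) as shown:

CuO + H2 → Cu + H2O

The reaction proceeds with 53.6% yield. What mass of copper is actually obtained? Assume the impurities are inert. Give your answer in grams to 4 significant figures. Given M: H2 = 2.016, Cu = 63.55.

Pure H2 available = 401.1 g × 0.698 = 279.97 g.
n(H2) = 279.97 g / 2.016 g/mol = 138.87 mol.
From the equation the H2:Cu mole ratio is 1:1, so n(Cu) = 138.87 × 1/1 = 138.87 mol.
Mass of Cu = 138.87 mol × 63.55 g/mol = 8825.4 g.
Actual mass collected = 8825.4 g × 0.536 = 4730.4 g.

4730 g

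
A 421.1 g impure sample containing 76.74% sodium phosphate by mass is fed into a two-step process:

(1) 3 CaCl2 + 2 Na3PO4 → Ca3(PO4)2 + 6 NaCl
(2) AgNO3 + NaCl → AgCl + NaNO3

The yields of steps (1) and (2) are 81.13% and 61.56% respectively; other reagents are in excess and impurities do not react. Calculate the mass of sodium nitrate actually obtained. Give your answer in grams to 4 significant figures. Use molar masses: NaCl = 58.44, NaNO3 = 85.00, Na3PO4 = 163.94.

251.0 g

Pure Na3PO4 = 421.1 × 0.7674 = 323.15 g.
n(Na3PO4) = 323.15 / 163.94 = 1.9712 mol.
Step 1 (Na3PO4:NaCl = 2:6): theoretical n(NaCl) = 5.9135 mol; at 81.13% yield, n(NaCl) = 4.7976 mol.
Step 2 (NaCl:NaNO3 = 1:1): theoretical n(NaNO3) = 4.7976 mol, so theoretical mass = 4.7976 × 85.00 = 407.80 g.
At 61.56% yield, actual mass of NaNO3 = 407.80 × 0.6156 = 251.04 g.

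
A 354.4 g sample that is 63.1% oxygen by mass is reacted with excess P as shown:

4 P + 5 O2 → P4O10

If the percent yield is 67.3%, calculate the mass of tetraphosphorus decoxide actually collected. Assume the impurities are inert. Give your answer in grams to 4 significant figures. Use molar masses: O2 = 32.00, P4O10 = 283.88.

Pure O2 available = 354.4 g × 0.631 = 223.63 g.
n(O2) = 223.63 g / 32.00 g/mol = 6.9883 mol.
From the equation the O2:P4O10 mole ratio is 5:1, so n(P4O10) = 6.9883 × 1/5 = 1.3977 mol.
Mass of P4O10 = 1.3977 mol × 283.88 g/mol = 396.77 g.
Actual mass collected = 396.77 g × 0.673 = 267.03 g.

267.0 g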